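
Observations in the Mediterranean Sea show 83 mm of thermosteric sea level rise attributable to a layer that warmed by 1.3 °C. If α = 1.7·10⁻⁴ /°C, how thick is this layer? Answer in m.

about 380 m

H = Δh/(αΔT) = 0.083 / (1.7×10⁻⁴ × 1.3) ≈ 375.6 m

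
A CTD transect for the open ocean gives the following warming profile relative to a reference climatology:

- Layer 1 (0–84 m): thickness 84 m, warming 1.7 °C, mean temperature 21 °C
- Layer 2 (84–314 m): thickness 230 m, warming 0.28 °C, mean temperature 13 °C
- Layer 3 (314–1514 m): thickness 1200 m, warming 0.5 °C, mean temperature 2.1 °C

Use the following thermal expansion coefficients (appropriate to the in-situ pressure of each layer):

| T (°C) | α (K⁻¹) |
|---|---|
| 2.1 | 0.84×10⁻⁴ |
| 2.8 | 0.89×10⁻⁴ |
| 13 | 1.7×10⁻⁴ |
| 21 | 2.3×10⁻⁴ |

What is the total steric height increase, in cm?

Δh = 9.42 cm

Layer 1 at 21 °C → α = 2.3×10⁻⁴ K⁻¹
Layer 2 at 13 °C → α = 1.7×10⁻⁴ K⁻¹
Layer 3 at 2.1 °C → α = 0.84×10⁻⁴ K⁻¹
0–84 m: 84 × 1.7 × 2.3×10⁻⁴ = 0.032844 m
84–314 m: 1.7×10⁻⁴ × 0.28 × 230 = 0.010948 m
314–1514 m: 1200 × 0.84×10⁻⁴ × 0.5 = 0.05040 m
Δh = 0.032844 + 0.010948 + 0.05040 = 0.094192 m ≈ 9.42 cm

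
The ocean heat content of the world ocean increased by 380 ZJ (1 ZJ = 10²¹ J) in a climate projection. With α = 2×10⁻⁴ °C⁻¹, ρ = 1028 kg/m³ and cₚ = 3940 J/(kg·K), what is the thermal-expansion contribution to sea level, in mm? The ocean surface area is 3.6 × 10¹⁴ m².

about 52 mm

Per unit area: Q = 380×10²¹ / (3.6×10¹⁴) ≈ 1.056×10⁹ J/m²
Δh = αQ/(ρcₚ) = 2×10⁻⁴ × 1.056×10⁹ / (1028 × 3940) ≈ 0.052144 m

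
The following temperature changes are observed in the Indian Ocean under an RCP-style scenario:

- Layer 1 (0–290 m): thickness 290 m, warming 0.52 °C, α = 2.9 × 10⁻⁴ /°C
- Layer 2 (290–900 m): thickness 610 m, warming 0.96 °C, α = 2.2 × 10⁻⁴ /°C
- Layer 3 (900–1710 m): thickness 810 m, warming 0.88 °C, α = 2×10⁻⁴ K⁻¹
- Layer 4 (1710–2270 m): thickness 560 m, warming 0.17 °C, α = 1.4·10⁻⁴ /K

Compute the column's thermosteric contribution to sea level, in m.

0.33 m of thermosteric rise

0–290 m: 290 × 2.9×10⁻⁴ × 0.52 = 0.043732 m
Layer 2: 0.96 × 2.2×10⁻⁴ × 610 = 0.128832 m
810 × 2×10⁻⁴ × 0.88 = 0.14256 m
1710–2270 m: 560 × 1.4×10⁻⁴ × 0.17 = 0.013328 m
Δh = 0.043732 + 0.128832 + 0.14256 + 0.013328 = 0.328452 m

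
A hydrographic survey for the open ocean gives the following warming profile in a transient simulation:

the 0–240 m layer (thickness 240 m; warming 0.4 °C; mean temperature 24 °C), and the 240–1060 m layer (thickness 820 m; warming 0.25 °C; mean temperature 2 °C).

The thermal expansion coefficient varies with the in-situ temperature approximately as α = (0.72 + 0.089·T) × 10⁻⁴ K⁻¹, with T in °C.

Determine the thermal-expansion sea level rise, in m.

Layer 1: α = (0.72 + 0.089×24)×10⁻⁴ = 2.856×10⁻⁴ K⁻¹
Layer 2: α = (0.72 + 0.089×2)×10⁻⁴ = 0.898×10⁻⁴ K⁻¹
Layer 1: 240 × 0.4 × 2.856×10⁻⁴ = 0.0274176 m
Layer 2: 820 × 0.25 × 0.898×10⁻⁴ = 0.018409 m
Δh = 0.0274176 + 0.018409 = 0.0458266 m ≈ 0.0458 m

Δh ≈ 0.0458 m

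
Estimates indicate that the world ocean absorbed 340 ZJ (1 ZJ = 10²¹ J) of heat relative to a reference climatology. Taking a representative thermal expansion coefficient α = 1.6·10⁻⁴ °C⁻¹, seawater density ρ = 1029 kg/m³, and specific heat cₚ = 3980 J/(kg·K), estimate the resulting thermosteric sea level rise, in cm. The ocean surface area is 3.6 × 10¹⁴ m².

3.69 cm of thermosteric rise

Per unit area: Q = 340×10²¹ / (3.6×10¹⁴) ≈ 9.444×10⁸ J/m²
Δh = αQ/(ρcₚ) = 1.6×10⁻⁴ × 9.444×10⁸ / (1029 × 3980) ≈ 0.036896 m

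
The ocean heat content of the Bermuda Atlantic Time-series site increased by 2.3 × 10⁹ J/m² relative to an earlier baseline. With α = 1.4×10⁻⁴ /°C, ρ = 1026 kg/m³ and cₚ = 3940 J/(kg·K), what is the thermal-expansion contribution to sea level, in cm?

Δh = αQ/(ρcₚ) = 1.4×10⁻⁴ × 2.3×10⁹ / (1026 × 3940) ≈ 0.079655 m

7.97 cm of thermosteric rise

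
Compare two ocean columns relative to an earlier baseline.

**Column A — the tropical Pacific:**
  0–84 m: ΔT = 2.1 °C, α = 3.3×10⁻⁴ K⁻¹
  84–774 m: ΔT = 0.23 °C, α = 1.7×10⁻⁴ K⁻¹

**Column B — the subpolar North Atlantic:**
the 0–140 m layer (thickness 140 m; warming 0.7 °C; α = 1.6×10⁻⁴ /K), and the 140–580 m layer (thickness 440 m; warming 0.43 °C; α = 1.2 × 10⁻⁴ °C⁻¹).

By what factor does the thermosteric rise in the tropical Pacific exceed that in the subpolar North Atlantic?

A 2.1 × 3.3×10⁻⁴ × 84 = 0.058212 m
A Layer 2: 0.23 × 690 × 1.7×10⁻⁴ = 0.026979 m
A total: 0.085191 m
B 0–140 m: 140 × 0.7 × 1.6×10⁻⁴ = 0.01568 m
B 0.43 × 440 × 1.2×10⁻⁴ = 0.022704 m
B total: 0.038384 m
Ratio: 0.085191 / 0.038384 ≈ 2.219

≈ 2.22×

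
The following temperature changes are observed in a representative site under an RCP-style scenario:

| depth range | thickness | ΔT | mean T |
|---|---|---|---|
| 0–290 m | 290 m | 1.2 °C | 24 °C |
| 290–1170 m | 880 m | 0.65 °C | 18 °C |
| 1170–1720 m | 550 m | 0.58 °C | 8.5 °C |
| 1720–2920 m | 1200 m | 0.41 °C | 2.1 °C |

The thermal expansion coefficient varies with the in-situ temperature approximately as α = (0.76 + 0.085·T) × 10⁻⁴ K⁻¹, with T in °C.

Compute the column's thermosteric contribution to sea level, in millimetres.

Layer 1: α = (0.76 + 0.085×24)×10⁻⁴ = 2.8×10⁻⁴ K⁻¹
Layer 2: α = (0.76 + 0.085×18)×10⁻⁴ = 2.29×10⁻⁴ K⁻¹
Layer 3: α = (0.76 + 0.085×8.5)×10⁻⁴ = 1.4825×10⁻⁴ K⁻¹
Layer 4: α = (0.76 + 0.085×2.1)×10⁻⁴ = 0.9385×10⁻⁴ K⁻¹
2.8×10⁻⁴ × 290 × 1.2 = 0.09744 m
Layer 2: 0.65 × 880 × 2.29×10⁻⁴ = 0.130988 m
1170–1720 m: 1.4825×10⁻⁴ × 550 × 0.58 = 0.04729175 m
Layer 4: 0.41 × 1200 × 0.9385×10⁻⁴ = 0.0461742 m
Δh = 0.09744 + 0.130988 + 0.04729175 + 0.0461742 = 0.32189395 m ≈ 322 mm

322 mm of thermosteric rise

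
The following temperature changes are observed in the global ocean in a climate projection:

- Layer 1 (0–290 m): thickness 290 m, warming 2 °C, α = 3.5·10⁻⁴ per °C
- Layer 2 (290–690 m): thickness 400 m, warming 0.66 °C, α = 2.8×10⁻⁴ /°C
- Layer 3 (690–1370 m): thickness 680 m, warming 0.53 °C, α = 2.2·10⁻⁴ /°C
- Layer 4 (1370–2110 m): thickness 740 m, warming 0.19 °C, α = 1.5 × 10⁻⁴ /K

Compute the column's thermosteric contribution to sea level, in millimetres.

380 mm

0–290 m: 290 × 3.5×10⁻⁴ × 2 = 0.20300 m
0.66 × 2.8×10⁻⁴ × 400 = 0.07392 m
690–1370 m: 680 × 0.53 × 2.2×10⁻⁴ = 0.079288 m
1370–2110 m: 740 × 1.5×10⁻⁴ × 0.19 = 0.02109 m
Δh = 0.20300 + 0.07392 + 0.079288 + 0.02109 = 0.377298 m ≈ 380 mm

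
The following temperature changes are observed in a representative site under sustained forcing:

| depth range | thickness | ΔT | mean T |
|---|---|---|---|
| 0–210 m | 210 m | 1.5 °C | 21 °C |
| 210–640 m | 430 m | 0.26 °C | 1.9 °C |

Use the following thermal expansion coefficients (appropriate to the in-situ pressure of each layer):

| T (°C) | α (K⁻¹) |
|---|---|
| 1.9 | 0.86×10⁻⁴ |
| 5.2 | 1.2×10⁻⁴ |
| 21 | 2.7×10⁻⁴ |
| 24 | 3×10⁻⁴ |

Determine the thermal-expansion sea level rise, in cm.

Δh = 9.47 cm

Layer 1 at 21 °C → α = 2.7×10⁻⁴ K⁻¹
Layer 2 at 1.9 °C → α = 0.86×10⁻⁴ K⁻¹
0–210 m: 1.5 × 210 × 2.7×10⁻⁴ = 0.08505 m
Layer 2: 0.86×10⁻⁴ × 430 × 0.26 = 0.0096148 m
Δh = 0.08505 + 0.0096148 = 0.0946648 m ≈ 9.47 cm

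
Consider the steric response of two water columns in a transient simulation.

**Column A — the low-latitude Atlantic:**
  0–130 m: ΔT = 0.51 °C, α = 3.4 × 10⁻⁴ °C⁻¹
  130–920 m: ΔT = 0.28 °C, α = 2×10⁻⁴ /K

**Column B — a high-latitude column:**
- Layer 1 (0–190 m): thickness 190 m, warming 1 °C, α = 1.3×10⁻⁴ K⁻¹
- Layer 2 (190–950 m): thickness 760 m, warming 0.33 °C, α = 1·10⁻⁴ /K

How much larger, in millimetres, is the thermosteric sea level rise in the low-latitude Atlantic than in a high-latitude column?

A Layer 1: 0.51 × 130 × 3.4×10⁻⁴ = 0.022542 m
A 790 × 0.28 × 2×10⁻⁴ = 0.04424 m
A total: 0.066782 m
B Layer 1: 1 × 190 × 1.3×10⁻⁴ = 0.02470 m
B 760 × 0.33 × 1×10⁻⁴ = 0.02508 m
B total: 0.04978 m
Difference: 0.066782 − 0.04978 = 0.017002 m

17 mm larger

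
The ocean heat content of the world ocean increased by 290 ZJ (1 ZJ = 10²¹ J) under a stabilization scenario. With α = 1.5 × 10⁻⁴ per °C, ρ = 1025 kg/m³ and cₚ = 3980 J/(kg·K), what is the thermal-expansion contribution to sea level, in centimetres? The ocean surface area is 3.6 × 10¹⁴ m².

Per unit area: Q = 290×10²¹ / (3.6×10¹⁴) ≈ 8.056×10⁸ J/m²
Δh = αQ/(ρcₚ) = 1.5×10⁻⁴ × 8.056×10⁸ / (1025 × 3980) ≈ 0.029621 m

Δh = 3.0 cm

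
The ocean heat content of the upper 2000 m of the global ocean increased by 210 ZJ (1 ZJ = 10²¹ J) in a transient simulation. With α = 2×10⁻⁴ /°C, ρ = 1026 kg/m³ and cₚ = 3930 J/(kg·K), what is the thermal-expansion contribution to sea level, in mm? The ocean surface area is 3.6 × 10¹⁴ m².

Δh ≈ 28.9 mm

Per unit area: Q = 210×10²¹ / (3.6×10¹⁴) ≈ 5.833×10⁸ J/m²
Δh = αQ/(ρcₚ) = 2×10⁻⁴ × 5.833×10⁸ / (1026 × 3930) ≈ 0.028932 m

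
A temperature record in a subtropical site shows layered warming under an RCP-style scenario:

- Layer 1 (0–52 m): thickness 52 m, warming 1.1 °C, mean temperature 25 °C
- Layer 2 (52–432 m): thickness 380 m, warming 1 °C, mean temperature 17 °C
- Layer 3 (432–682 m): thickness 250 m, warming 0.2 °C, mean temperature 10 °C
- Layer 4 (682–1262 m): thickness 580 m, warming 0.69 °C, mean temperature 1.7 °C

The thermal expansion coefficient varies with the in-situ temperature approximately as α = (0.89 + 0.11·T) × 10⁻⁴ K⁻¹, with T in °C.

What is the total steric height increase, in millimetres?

Layer 1: α = (0.89 + 0.11×25)×10⁻⁴ = 3.64×10⁻⁴ K⁻¹
Layer 2: α = (0.89 + 0.11×17)×10⁻⁴ = 2.76×10⁻⁴ K⁻¹
Layer 3: α = (0.89 + 0.11×10)×10⁻⁴ = 1.99×10⁻⁴ K⁻¹
Layer 4: α = (0.89 + 0.11×1.7)×10⁻⁴ = 1.077×10⁻⁴ K⁻¹
0–52 m: 52 × 3.64×10⁻⁴ × 1.1 = 0.0208208 m
Layer 2: 2.76×10⁻⁴ × 1 × 380 = 0.10488 m
Layer 3: 0.2 × 1.99×10⁻⁴ × 250 = 0.00995 m
682–1262 m: 580 × 0.69 × 1.077×10⁻⁴ = 0.04310154 m
Δh = 0.0208208 + 0.10488 + 0.00995 + 0.04310154 = 0.17875234 m ≈ 180 mm

Δh = 180 mm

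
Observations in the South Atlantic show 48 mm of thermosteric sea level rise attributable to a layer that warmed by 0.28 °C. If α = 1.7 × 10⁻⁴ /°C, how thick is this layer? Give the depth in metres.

H ≈ 1000 m

H = Δh/(αΔT) = 0.048 / (1.7×10⁻⁴ × 0.28) ≈ 1008 m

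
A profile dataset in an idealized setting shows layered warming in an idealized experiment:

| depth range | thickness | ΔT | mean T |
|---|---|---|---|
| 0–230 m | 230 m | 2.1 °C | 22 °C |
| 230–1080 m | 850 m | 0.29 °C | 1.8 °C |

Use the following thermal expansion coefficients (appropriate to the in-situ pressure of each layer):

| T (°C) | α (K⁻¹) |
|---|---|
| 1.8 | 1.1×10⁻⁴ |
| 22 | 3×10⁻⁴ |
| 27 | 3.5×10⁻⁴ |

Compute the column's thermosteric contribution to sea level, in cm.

Δh = 17.2 cm

Layer 1 at 22 °C → α = 3×10⁻⁴ K⁻¹
Layer 2 at 1.8 °C → α = 1.1×10⁻⁴ K⁻¹
Layer 1: 2.1 × 3×10⁻⁴ × 230 = 0.14490 m
Layer 2: 850 × 0.29 × 1.1×10⁻⁴ = 0.027115 m
Δh = 0.14490 + 0.027115 = 0.172015 m ≈ 17.2 cm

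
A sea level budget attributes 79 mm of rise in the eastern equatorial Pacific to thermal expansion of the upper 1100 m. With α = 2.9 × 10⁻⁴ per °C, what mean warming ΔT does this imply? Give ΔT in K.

ΔT = Δh/(αH) = 0.079 / (2.9×10⁻⁴ × 1100) ≈ 0.2476 K

ΔT ≈ 0.248 K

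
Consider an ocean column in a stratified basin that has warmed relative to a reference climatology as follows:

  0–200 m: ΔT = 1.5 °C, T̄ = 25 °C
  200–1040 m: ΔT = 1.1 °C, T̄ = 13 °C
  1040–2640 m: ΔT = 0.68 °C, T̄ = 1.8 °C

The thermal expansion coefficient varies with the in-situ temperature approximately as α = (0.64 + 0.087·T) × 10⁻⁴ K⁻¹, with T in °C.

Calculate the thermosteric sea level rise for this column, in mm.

Layer 1: α = (0.64 + 0.087×25)×10⁻⁴ = 2.815×10⁻⁴ K⁻¹
Layer 2: α = (0.64 + 0.087×13)×10⁻⁴ = 1.771×10⁻⁴ K⁻¹
Layer 3: α = (0.64 + 0.087×1.8)×10⁻⁴ = 0.7966×10⁻⁴ K⁻¹
0–200 m: 2.815×10⁻⁴ × 1.5 × 200 = 0.08445 m
200–1040 m: 1.771×10⁻⁴ × 840 × 1.1 = 0.1636404 m
1040–2640 m: 0.68 × 0.7966×10⁻⁴ × 1600 = 0.08667008 m
Δh = 0.08445 + 0.1636404 + 0.08667008 = 0.33476048 m

330 mm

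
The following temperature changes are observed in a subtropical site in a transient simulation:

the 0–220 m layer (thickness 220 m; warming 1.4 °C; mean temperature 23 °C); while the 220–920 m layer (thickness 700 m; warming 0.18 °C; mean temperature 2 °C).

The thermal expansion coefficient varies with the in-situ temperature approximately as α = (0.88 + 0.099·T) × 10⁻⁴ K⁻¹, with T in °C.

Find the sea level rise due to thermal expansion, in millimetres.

111 mm

Layer 1: α = (0.88 + 0.099×23)×10⁻⁴ = 3.157×10⁻⁴ K⁻¹
Layer 2: α = (0.88 + 0.099×2)×10⁻⁴ = 1.078×10⁻⁴ K⁻¹
220 × 1.4 × 3.157×10⁻⁴ = 0.0972356 m
Layer 2: 700 × 1.078×10⁻⁴ × 0.18 = 0.0135828 m
Δh = 0.0972356 + 0.0135828 = 0.1108184 m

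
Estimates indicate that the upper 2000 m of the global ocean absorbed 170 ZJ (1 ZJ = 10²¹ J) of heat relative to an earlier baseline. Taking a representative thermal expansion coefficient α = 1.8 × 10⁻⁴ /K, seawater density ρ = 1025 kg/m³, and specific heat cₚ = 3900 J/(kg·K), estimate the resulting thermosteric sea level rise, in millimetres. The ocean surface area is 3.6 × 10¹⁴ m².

Δh = 21 mm

Per unit area: Q = 170×10²¹ / (3.6×10¹⁴) ≈ 4.722×10⁸ J/m²
Δh = αQ/(ρcₚ) = 1.8×10⁻⁴ × 4.722×10⁸ / (1025 × 3900) ≈ 0.021262 m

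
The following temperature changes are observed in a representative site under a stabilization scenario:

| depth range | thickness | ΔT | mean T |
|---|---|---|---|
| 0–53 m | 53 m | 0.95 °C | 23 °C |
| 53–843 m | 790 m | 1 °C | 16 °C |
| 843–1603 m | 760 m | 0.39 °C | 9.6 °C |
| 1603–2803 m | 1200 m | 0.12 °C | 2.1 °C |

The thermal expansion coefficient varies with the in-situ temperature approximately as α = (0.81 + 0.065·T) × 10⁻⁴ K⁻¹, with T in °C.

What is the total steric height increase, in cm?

Layer 1: α = (0.81 + 0.065×23)×10⁻⁴ = 2.305×10⁻⁴ K⁻¹
Layer 2: α = (0.81 + 0.065×16)×10⁻⁴ = 1.85×10⁻⁴ K⁻¹
Layer 3: α = (0.81 + 0.065×9.6)×10⁻⁴ = 1.434×10⁻⁴ K⁻¹
Layer 4: α = (0.81 + 0.065×2.1)×10⁻⁴ = 0.9465×10⁻⁴ K⁻¹
0.95 × 53 × 2.305×10⁻⁴ = 0.011605675 m
53–843 m: 790 × 1 × 1.85×10⁻⁴ = 0.14615 m
843–1603 m: 760 × 0.39 × 1.434×10⁻⁴ = 0.04250376 m
0.9465×10⁻⁴ × 1200 × 0.12 = 0.0136296 m
Δh = 0.011605675 + 0.14615 + 0.04250376 + 0.0136296 = 0.213889035 m

21.4 cm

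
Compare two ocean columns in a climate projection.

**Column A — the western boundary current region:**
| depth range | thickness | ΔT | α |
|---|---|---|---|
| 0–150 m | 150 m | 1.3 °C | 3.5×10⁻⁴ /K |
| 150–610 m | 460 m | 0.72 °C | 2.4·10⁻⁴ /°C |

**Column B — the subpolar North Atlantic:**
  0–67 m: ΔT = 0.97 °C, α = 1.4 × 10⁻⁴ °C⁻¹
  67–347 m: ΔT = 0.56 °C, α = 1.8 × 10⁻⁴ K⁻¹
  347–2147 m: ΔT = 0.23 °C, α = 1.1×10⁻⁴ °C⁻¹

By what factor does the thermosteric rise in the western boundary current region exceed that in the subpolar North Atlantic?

a factor of 1.8

A 3.5×10⁻⁴ × 150 × 1.3 = 0.06825 m
A 460 × 0.72 × 2.4×10⁻⁴ = 0.079488 m
A total: 0.147738 m
B Layer 1: 0.97 × 67 × 1.4×10⁻⁴ = 0.0090986 m
B 280 × 1.8×10⁻⁴ × 0.56 = 0.028224 m
B 347–2147 m: 1.1×10⁻⁴ × 0.23 × 1800 = 0.04554 m
B total: 0.0828626 m
Ratio: 0.147738 / 0.0828626 ≈ 1.783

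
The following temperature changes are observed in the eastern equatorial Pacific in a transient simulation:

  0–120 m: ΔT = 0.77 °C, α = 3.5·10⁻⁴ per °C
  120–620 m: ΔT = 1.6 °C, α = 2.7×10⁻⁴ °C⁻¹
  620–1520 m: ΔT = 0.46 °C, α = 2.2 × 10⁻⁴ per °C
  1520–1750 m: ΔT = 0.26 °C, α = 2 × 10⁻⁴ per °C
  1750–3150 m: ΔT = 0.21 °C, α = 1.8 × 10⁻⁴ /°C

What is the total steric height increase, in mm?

Δh = 404 mm

3.5×10⁻⁴ × 0.77 × 120 = 0.03234 m
Layer 2: 2.7×10⁻⁴ × 500 × 1.6 = 0.21600 m
Layer 3: 900 × 2.2×10⁻⁴ × 0.46 = 0.09108 m
1520–1750 m: 230 × 0.26 × 2×10⁻⁴ = 0.01196 m
0.21 × 1400 × 1.8×10⁻⁴ = 0.05292 m
Δh = 0.03234 + 0.21600 + 0.09108 + 0.01196 + 0.05292 = 0.40430 m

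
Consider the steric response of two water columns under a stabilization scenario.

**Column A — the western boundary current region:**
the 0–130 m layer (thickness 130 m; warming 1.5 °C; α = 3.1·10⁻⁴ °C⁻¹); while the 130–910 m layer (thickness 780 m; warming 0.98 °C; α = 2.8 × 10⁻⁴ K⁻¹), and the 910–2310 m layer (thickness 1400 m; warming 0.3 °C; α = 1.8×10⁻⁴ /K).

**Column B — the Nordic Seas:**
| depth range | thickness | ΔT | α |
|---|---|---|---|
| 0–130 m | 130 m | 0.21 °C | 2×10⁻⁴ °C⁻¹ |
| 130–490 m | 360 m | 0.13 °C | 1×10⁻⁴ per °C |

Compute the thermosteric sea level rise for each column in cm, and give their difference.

A: 35 cm; B: 1.0 cm; difference 34 cm

A Layer 1: 3.1×10⁻⁴ × 130 × 1.5 = 0.06045 m
A Layer 2: 780 × 2.8×10⁻⁴ × 0.98 = 0.214032 m
A 0.3 × 1.8×10⁻⁴ × 1400 = 0.07560 m
A total: 0.350082 m
B Layer 1: 130 × 2×10⁻⁴ × 0.21 = 0.00546 m
B Layer 2: 1×10⁻⁴ × 0.13 × 360 = 0.00468 m
B total: 0.01014 m
Difference: 0.350082 − 0.01014 = 0.339942 m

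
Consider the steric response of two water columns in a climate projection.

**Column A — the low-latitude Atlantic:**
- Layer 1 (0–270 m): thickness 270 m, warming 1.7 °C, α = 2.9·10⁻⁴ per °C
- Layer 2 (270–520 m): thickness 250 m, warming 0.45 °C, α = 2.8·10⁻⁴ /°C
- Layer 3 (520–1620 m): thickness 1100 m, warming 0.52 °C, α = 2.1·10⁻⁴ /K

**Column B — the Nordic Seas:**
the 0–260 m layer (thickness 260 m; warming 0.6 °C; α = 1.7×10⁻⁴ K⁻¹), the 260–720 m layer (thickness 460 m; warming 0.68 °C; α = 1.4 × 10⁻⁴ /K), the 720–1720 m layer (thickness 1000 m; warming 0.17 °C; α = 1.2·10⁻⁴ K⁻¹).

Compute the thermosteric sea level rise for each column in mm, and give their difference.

A 0–270 m: 1.7 × 2.9×10⁻⁴ × 270 = 0.13311 m
A 2.8×10⁻⁴ × 0.45 × 250 = 0.03150 m
A 2.1×10⁻⁴ × 1100 × 0.52 = 0.12012 m
A total: 0.28473 m
B 260 × 0.6 × 1.7×10⁻⁴ = 0.02652 m
B Layer 2: 460 × 1.4×10⁻⁴ × 0.68 = 0.043792 m
B Layer 3: 0.17 × 1.2×10⁻⁴ × 1000 = 0.02040 m
B total: 0.090712 m
Difference: 0.28473 − 0.090712 = 0.194018 m

A: 280 mm; B: 91 mm; difference 190 mm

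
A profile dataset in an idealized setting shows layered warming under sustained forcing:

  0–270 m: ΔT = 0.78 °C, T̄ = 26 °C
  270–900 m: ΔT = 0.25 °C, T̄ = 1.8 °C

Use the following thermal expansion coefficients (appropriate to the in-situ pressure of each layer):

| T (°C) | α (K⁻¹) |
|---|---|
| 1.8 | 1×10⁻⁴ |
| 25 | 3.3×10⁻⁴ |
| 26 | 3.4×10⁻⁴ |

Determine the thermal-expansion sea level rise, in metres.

Δh = 0.087 m

Layer 1 at 26 °C → α = 3.4×10⁻⁴ K⁻¹
Layer 2 at 1.8 °C → α = 1×10⁻⁴ K⁻¹
3.4×10⁻⁴ × 270 × 0.78 = 0.071604 m
270–900 m: 0.25 × 1×10⁻⁴ × 630 = 0.01575 m
Δh = 0.071604 + 0.01575 = 0.087354 m ≈ 0.087 m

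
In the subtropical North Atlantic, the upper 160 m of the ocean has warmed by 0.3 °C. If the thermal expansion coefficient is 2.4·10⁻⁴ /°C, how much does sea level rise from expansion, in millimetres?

Δh = αΔT·H = 2.4×10⁻⁴ × 0.3 × 160 = 0.01152 m

about 11.5 mm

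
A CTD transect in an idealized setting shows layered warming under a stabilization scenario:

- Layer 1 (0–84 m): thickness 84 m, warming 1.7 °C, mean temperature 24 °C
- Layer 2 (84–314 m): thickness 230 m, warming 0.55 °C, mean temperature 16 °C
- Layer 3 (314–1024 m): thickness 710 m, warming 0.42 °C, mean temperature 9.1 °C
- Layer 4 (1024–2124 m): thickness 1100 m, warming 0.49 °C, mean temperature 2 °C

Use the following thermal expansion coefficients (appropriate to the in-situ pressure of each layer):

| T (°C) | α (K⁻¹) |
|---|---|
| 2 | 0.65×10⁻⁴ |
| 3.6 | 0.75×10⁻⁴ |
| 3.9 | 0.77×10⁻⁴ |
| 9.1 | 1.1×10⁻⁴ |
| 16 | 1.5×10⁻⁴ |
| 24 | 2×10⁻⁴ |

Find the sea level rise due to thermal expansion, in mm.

Layer 1 at 24 °C → α = 2×10⁻⁴ K⁻¹
Layer 2 at 16 °C → α = 1.5×10⁻⁴ K⁻¹
Layer 3 at 9.1 °C → α = 1.1×10⁻⁴ K⁻¹
Layer 4 at 2 °C → α = 0.65×10⁻⁴ K⁻¹
Layer 1: 2×10⁻⁴ × 84 × 1.7 = 0.02856 m
84–314 m: 1.5×10⁻⁴ × 230 × 0.55 = 0.018975 m
710 × 0.42 × 1.1×10⁻⁴ = 0.032802 m
1100 × 0.65×10⁻⁴ × 0.49 = 0.035035 m
Δh = 0.02856 + 0.018975 + 0.032802 + 0.035035 = 0.115372 m ≈ 115 mm

Δh = 115 mm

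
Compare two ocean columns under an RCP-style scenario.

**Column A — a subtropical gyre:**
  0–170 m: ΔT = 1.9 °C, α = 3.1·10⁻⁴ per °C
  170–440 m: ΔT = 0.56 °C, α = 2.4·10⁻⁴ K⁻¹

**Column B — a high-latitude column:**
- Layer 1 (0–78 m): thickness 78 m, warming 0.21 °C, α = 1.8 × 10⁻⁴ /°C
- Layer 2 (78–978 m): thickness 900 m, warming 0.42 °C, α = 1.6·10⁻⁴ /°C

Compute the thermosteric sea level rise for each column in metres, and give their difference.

Δh_A ≈ 0.14 m, Δh_B ≈ 0.063 m; difference ≈ 0.073 m

A Layer 1: 170 × 3.1×10⁻⁴ × 1.9 = 0.10013 m
A 170–440 m: 270 × 2.4×10⁻⁴ × 0.56 = 0.036288 m
A total: 0.136418 m
B 78 × 1.8×10⁻⁴ × 0.21 = 0.0029484 m
B Layer 2: 1.6×10⁻⁴ × 900 × 0.42 = 0.06048 m
B total: 0.0634284 m
Difference: 0.136418 − 0.0634284 = 0.0729896 m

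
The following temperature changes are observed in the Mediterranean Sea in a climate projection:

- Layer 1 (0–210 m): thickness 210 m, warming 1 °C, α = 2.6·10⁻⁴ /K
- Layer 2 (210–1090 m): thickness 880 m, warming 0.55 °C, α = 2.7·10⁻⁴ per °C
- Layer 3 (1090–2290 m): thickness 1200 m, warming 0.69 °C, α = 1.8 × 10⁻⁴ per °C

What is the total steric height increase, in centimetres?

Layer 1: 2.6×10⁻⁴ × 210 × 1 = 0.05460 m
210–1090 m: 880 × 2.7×10⁻⁴ × 0.55 = 0.13068 m
1090–2290 m: 1200 × 0.69 × 1.8×10⁻⁴ = 0.14904 m
Δh = 0.05460 + 0.13068 + 0.14904 = 0.33432 m ≈ 33.4 cm

about 33.4 cm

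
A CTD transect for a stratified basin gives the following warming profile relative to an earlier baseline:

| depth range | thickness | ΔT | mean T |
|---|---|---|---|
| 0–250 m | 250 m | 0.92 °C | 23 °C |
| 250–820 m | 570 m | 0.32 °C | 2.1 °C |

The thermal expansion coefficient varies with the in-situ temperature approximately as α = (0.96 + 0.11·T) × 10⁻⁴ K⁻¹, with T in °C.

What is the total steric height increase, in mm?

Layer 1: α = (0.96 + 0.11×23)×10⁻⁴ = 3.49×10⁻⁴ K⁻¹
Layer 2: α = (0.96 + 0.11×2.1)×10⁻⁴ = 1.191×10⁻⁴ K⁻¹
0–250 m: 3.49×10⁻⁴ × 250 × 0.92 = 0.08027 m
Layer 2: 0.32 × 570 × 1.191×10⁻⁴ = 0.02172384 m
Δh = 0.08027 + 0.02172384 = 0.10199384 m

102 mm of thermosteric rise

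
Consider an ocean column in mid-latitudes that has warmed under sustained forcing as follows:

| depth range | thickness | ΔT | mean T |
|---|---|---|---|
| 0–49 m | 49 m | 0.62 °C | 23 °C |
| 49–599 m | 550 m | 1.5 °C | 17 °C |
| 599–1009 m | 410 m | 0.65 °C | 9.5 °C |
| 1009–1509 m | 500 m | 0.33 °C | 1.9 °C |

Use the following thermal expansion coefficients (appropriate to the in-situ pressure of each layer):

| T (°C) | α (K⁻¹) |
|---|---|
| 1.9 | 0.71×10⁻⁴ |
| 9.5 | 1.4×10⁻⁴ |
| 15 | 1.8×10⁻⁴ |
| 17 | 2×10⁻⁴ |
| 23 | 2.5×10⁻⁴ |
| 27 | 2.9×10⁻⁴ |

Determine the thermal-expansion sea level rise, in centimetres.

Layer 1 at 23 °C → α = 2.5×10⁻⁴ K⁻¹
Layer 2 at 17 °C → α = 2×10⁻⁴ K⁻¹
Layer 3 at 9.5 °C → α = 1.4×10⁻⁴ K⁻¹
Layer 4 at 1.9 °C → α = 0.71×10⁻⁴ K⁻¹
0.62 × 2.5×10⁻⁴ × 49 = 0.007595 m
550 × 2×10⁻⁴ × 1.5 = 0.16500 m
599–1009 m: 1.4×10⁻⁴ × 410 × 0.65 = 0.03731 m
Layer 4: 0.33 × 500 × 0.71×10⁻⁴ = 0.011715 m
Δh = 0.007595 + 0.16500 + 0.03731 + 0.011715 = 0.22162 m ≈ 22 cm

about 22 cm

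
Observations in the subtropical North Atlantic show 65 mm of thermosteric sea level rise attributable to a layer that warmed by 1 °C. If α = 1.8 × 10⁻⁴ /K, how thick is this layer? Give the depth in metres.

H = Δh/(αΔT) = 0.065 / (1.8×10⁻⁴ × 1) ≈ 361.1 m

H ≈ 360 m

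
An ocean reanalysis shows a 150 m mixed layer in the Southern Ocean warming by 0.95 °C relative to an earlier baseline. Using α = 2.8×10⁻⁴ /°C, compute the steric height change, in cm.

Δh = αΔT·H = 2.8×10⁻⁴ × 0.95 × 150 = 0.03990 m

Δh = 3.99 cm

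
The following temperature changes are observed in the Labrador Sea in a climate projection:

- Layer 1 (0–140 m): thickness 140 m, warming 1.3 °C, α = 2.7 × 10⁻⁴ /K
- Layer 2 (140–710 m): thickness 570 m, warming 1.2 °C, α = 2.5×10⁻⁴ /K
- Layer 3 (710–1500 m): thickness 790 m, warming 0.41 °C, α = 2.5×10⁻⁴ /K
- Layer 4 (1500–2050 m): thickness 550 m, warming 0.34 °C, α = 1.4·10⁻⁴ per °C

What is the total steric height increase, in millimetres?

327 mm of thermosteric rise

2.7×10⁻⁴ × 1.3 × 140 = 0.04914 m
Layer 2: 2.5×10⁻⁴ × 570 × 1.2 = 0.17100 m
Layer 3: 790 × 2.5×10⁻⁴ × 0.41 = 0.080975 m
1500–2050 m: 0.34 × 1.4×10⁻⁴ × 550 = 0.02618 m
Δh = 0.04914 + 0.17100 + 0.080975 + 0.02618 = 0.327295 m ≈ 327 mm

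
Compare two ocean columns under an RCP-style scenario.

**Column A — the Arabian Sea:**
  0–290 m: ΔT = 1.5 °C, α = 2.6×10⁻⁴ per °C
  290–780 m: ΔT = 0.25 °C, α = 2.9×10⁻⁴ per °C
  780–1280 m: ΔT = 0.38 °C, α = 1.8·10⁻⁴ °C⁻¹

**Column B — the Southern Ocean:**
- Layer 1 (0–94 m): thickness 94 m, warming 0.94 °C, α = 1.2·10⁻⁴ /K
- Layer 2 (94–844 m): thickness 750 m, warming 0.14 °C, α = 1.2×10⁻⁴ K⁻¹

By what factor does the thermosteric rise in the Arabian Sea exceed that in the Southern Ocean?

A Layer 1: 2.6×10⁻⁴ × 290 × 1.5 = 0.11310 m
A Layer 2: 490 × 0.25 × 2.9×10⁻⁴ = 0.035525 m
A 780–1280 m: 1.8×10⁻⁴ × 500 × 0.38 = 0.03420 m
A total: 0.182825 m
B Layer 1: 94 × 1.2×10⁻⁴ × 0.94 = 0.0106032 m
B 1.2×10⁻⁴ × 0.14 × 750 = 0.01260 m
B total: 0.0232032 m
Ratio: 0.182825 / 0.0232032 ≈ 7.879

≈ 7.9×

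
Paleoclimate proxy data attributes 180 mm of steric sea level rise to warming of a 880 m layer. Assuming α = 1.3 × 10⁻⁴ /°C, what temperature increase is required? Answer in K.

about 1.6 K

ΔT = Δh/(αH) = 0.18 / (1.3×10⁻⁴ × 880) ≈ 1.573 K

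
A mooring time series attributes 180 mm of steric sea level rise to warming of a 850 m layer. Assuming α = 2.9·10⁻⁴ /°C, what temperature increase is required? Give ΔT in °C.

ΔT ≈ 0.730 °C

ΔT = Δh/(αH) = 0.18 / (2.9×10⁻⁴ × 850) ≈ 0.7302 °C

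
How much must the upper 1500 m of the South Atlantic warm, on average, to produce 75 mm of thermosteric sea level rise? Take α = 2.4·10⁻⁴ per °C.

ΔT ≈ 0.208 °C

ΔT = Δh/(αH) = 0.075 / (2.4×10⁻⁴ × 1500) ≈ 0.2083 °C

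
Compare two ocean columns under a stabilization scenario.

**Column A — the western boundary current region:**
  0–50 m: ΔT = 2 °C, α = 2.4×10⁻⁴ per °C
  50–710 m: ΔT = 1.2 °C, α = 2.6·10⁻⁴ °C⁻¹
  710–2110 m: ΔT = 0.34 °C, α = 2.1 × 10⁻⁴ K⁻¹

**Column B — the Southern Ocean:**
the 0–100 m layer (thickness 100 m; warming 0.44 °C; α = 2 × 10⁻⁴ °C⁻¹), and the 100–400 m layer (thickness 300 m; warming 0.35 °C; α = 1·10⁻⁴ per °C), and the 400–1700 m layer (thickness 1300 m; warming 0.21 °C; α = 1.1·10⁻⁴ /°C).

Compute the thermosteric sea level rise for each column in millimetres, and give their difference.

A 2.4×10⁻⁴ × 50 × 2 = 0.02400 m
A 50–710 m: 2.6×10⁻⁴ × 660 × 1.2 = 0.20592 m
A Layer 3: 2.1×10⁻⁴ × 1400 × 0.34 = 0.09996 m
A total: 0.32988 m
B 2×10⁻⁴ × 100 × 0.44 = 0.00880 m
B 100–400 m: 1×10⁻⁴ × 300 × 0.35 = 0.01050 m
B Layer 3: 1.1×10⁻⁴ × 1300 × 0.21 = 0.03003 m
B total: 0.04933 m
Difference: 0.32988 − 0.04933 = 0.28055 m

Δh_A ≈ 330 mm, Δh_B ≈ 49.3 mm; difference ≈ 281 mm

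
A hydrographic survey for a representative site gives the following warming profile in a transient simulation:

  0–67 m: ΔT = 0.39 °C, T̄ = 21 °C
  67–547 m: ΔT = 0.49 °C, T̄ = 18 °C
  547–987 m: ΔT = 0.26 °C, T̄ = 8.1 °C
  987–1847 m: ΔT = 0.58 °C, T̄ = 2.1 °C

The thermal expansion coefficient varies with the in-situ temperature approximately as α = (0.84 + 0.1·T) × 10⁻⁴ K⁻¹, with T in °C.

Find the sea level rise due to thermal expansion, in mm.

Layer 1: α = (0.84 + 0.1×21)×10⁻⁴ = 2.94×10⁻⁴ K⁻¹
Layer 2: α = (0.84 + 0.1×18)×10⁻⁴ = 2.64×10⁻⁴ K⁻¹
Layer 3: α = (0.84 + 0.1×8.1)×10⁻⁴ = 1.65×10⁻⁴ K⁻¹
Layer 4: α = (0.84 + 0.1×2.1)×10⁻⁴ = 1.05×10⁻⁴ K⁻¹
67 × 2.94×10⁻⁴ × 0.39 = 0.00768222 m
67–547 m: 480 × 0.49 × 2.64×10⁻⁴ = 0.0620928 m
0.26 × 440 × 1.65×10⁻⁴ = 0.018876 m
987–1847 m: 0.58 × 860 × 1.05×10⁻⁴ = 0.052374 m
Δh = 0.00768222 + 0.0620928 + 0.018876 + 0.052374 = 0.14102502 m

Δh = 141 mm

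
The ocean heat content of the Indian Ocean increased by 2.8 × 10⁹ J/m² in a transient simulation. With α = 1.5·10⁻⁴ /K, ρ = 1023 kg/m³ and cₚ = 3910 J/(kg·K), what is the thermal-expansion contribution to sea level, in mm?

Δh = αQ/(ρcₚ) = 1.5×10⁻⁴ × 2.8×10⁹ / (1023 × 3910) ≈ 0.10500 m

105 mm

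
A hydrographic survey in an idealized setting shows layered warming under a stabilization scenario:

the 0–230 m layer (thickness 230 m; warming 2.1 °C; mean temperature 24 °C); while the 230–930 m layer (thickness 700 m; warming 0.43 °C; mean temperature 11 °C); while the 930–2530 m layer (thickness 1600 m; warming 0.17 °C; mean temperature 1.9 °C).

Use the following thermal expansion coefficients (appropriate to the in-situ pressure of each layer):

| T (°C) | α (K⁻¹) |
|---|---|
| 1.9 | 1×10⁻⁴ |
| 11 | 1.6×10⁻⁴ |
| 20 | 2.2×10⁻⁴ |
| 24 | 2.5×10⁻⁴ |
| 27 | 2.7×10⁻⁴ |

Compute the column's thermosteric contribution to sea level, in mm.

196 mm of thermosteric rise

Layer 1 at 24 °C → α = 2.5×10⁻⁴ K⁻¹
Layer 2 at 11 °C → α = 1.6×10⁻⁴ K⁻¹
Layer 3 at 1.9 °C → α = 1×10⁻⁴ K⁻¹
2.5×10⁻⁴ × 2.1 × 230 = 0.12075 m
Layer 2: 700 × 1.6×10⁻⁴ × 0.43 = 0.04816 m
930–2530 m: 1×10⁻⁴ × 1600 × 0.17 = 0.02720 m
Δh = 0.12075 + 0.04816 + 0.02720 = 0.19611 m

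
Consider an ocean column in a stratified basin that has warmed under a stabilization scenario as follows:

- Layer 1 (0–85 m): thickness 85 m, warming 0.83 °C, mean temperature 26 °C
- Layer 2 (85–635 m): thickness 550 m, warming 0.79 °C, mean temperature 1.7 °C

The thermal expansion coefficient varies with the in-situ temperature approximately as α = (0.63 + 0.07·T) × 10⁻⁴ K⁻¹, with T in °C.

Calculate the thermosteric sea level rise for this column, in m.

Δh ≈ 0.0498 m

Layer 1: α = (0.63 + 0.07×26)×10⁻⁴ = 2.45×10⁻⁴ K⁻¹
Layer 2: α = (0.63 + 0.07×1.7)×10⁻⁴ = 0.749×10⁻⁴ K⁻¹
85 × 2.45×10⁻⁴ × 0.83 = 0.01728475 m
0.79 × 0.749×10⁻⁴ × 550 = 0.03254405 m
Δh = 0.01728475 + 0.03254405 = 0.0498288 m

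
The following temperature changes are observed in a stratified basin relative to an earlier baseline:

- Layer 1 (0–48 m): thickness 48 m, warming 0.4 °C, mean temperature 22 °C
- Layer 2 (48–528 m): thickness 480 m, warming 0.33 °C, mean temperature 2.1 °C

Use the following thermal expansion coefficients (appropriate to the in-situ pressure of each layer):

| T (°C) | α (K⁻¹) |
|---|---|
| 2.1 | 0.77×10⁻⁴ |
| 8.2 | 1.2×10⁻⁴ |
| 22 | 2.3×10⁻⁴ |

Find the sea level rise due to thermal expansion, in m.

Layer 1 at 22 °C → α = 2.3×10⁻⁴ K⁻¹
Layer 2 at 2.1 °C → α = 0.77×10⁻⁴ K⁻¹
0–48 m: 2.3×10⁻⁴ × 48 × 0.4 = 0.004416 m
48–528 m: 0.33 × 480 × 0.77×10⁻⁴ = 0.0121968 m
Δh = 0.004416 + 0.0121968 = 0.0166128 m

0.0166 m of thermosteric rise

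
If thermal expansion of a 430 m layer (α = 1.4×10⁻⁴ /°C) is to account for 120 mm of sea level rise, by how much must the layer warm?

ΔT = Δh/(αH) = 0.12 / (1.4×10⁻⁴ × 430) ≈ 1.993 °C

ΔT ≈ 1.99 °C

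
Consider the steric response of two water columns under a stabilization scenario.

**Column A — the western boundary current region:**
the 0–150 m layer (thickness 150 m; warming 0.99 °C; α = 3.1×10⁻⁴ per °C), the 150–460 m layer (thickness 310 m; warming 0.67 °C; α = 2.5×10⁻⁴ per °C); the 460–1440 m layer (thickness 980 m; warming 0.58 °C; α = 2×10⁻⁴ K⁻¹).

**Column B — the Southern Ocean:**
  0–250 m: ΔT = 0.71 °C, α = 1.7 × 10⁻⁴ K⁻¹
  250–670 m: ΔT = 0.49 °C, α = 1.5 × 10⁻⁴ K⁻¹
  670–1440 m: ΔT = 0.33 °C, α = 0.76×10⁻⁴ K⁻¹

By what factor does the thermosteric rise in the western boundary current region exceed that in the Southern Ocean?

A 150 × 0.99 × 3.1×10⁻⁴ = 0.046035 m
A 150–460 m: 310 × 2.5×10⁻⁴ × 0.67 = 0.051925 m
A Layer 3: 2×10⁻⁴ × 0.58 × 980 = 0.11368 m
A total: 0.21164 m
B 0–250 m: 1.7×10⁻⁴ × 0.71 × 250 = 0.030175 m
B 1.5×10⁻⁴ × 0.49 × 420 = 0.03087 m
B Layer 3: 770 × 0.33 × 0.76×10⁻⁴ = 0.0193116 m
B total: 0.0803566 m
Ratio: 0.21164 / 0.0803566 ≈ 2.634

a factor of 2.63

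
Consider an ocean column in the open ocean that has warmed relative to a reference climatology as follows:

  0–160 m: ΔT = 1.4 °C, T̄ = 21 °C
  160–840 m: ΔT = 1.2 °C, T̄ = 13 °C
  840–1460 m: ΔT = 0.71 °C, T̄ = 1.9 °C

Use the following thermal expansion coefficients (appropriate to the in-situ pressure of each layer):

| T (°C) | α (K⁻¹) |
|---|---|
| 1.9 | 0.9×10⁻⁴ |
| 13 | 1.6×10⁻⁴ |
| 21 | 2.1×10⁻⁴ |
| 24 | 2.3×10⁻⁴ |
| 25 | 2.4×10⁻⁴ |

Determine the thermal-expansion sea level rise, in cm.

Layer 1 at 21 °C → α = 2.1×10⁻⁴ K⁻¹
Layer 2 at 13 °C → α = 1.6×10⁻⁴ K⁻¹
Layer 3 at 1.9 °C → α = 0.9×10⁻⁴ K⁻¹
Layer 1: 2.1×10⁻⁴ × 160 × 1.4 = 0.04704 m
680 × 1.6×10⁻⁴ × 1.2 = 0.13056 m
840–1460 m: 0.71 × 0.9×10⁻⁴ × 620 = 0.039618 m
Δh = 0.04704 + 0.13056 + 0.039618 = 0.217218 m

21.7 cm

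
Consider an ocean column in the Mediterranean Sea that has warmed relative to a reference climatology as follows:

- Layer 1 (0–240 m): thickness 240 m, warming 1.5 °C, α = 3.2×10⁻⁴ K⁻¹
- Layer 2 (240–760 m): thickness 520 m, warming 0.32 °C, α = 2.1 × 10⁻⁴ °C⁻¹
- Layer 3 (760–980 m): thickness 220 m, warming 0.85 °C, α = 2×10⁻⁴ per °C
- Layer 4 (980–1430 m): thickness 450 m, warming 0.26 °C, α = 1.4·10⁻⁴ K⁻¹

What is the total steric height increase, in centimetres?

Δh = 20.4 cm

1.5 × 3.2×10⁻⁴ × 240 = 0.11520 m
2.1×10⁻⁴ × 520 × 0.32 = 0.034944 m
760–980 m: 220 × 0.85 × 2×10⁻⁴ = 0.03740 m
Layer 4: 450 × 0.26 × 1.4×10⁻⁴ = 0.01638 m
Δh = 0.11520 + 0.034944 + 0.03740 + 0.01638 = 0.203924 m ≈ 20.4 cm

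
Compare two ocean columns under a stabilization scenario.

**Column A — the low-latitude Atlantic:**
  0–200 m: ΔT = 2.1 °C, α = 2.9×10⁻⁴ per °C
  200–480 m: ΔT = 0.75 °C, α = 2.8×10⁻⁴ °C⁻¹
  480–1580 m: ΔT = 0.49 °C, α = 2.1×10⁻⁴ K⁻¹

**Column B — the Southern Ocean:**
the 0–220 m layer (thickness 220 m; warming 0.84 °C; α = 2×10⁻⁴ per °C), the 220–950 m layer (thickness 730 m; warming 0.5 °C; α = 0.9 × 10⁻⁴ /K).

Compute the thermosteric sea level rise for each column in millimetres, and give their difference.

Δh_A ≈ 294 mm, Δh_B ≈ 69.8 mm; difference ≈ 224 mm

A 2.1 × 2.9×10⁻⁴ × 200 = 0.12180 m
A 280 × 2.8×10⁻⁴ × 0.75 = 0.05880 m
A 2.1×10⁻⁴ × 0.49 × 1100 = 0.11319 m
A total: 0.29379 m
B 0–220 m: 220 × 2×10⁻⁴ × 0.84 = 0.03696 m
B 0.5 × 730 × 0.9×10⁻⁴ = 0.03285 m
B total: 0.06981 m
Difference: 0.29379 − 0.06981 = 0.22398 m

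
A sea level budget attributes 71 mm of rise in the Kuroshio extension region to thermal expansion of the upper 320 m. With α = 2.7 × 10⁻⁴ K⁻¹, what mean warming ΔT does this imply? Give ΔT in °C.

about 0.822 °C

ΔT = Δh/(αH) = 0.071 / (2.7×10⁻⁴ × 320) ≈ 0.8218 °C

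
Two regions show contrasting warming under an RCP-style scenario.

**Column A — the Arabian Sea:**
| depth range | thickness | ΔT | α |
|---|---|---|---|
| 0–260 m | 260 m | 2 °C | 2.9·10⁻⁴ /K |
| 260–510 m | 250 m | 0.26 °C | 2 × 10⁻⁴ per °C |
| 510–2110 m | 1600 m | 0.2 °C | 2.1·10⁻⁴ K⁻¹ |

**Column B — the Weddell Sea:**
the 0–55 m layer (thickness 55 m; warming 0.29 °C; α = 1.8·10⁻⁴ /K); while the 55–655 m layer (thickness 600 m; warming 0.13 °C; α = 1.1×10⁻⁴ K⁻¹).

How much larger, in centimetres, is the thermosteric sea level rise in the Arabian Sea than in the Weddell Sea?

A 2 × 260 × 2.9×10⁻⁴ = 0.15080 m
A 2×10⁻⁴ × 250 × 0.26 = 0.01300 m
A Layer 3: 2.1×10⁻⁴ × 1600 × 0.2 = 0.06720 m
A total: 0.23100 m
B Layer 1: 55 × 1.8×10⁻⁴ × 0.29 = 0.002871 m
B 55–655 m: 1.1×10⁻⁴ × 0.13 × 600 = 0.00858 m
B total: 0.011451 m
Difference: 0.23100 − 0.011451 = 0.219549 m

22 cm larger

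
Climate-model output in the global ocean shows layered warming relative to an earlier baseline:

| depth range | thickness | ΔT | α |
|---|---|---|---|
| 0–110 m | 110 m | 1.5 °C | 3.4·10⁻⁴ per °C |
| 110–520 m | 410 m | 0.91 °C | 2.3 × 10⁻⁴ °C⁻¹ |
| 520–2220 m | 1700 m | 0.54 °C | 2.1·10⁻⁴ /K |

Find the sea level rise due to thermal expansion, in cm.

Δh ≈ 33 cm

1.5 × 110 × 3.4×10⁻⁴ = 0.05610 m
Layer 2: 2.3×10⁻⁴ × 410 × 0.91 = 0.085813 m
Layer 3: 2.1×10⁻⁴ × 0.54 × 1700 = 0.19278 m
Δh = 0.05610 + 0.085813 + 0.19278 = 0.334693 m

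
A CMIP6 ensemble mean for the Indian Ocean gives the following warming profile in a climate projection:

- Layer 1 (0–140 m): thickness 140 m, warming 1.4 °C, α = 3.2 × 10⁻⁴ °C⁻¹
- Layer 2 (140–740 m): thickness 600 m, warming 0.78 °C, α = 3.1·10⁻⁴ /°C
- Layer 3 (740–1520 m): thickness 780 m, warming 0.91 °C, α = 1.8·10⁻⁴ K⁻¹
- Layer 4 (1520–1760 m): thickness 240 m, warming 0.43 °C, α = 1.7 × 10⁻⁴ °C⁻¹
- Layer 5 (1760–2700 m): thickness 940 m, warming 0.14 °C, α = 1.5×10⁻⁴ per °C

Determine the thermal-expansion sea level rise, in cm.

0–140 m: 140 × 1.4 × 3.2×10⁻⁴ = 0.06272 m
Layer 2: 3.1×10⁻⁴ × 0.78 × 600 = 0.14508 m
780 × 1.8×10⁻⁴ × 0.91 = 0.127764 m
1520–1760 m: 0.43 × 240 × 1.7×10⁻⁴ = 0.017544 m
Layer 5: 1.5×10⁻⁴ × 940 × 0.14 = 0.01974 m
Δh = 0.06272 + 0.14508 + 0.127764 + 0.017544 + 0.01974 = 0.372848 m

37.3 cm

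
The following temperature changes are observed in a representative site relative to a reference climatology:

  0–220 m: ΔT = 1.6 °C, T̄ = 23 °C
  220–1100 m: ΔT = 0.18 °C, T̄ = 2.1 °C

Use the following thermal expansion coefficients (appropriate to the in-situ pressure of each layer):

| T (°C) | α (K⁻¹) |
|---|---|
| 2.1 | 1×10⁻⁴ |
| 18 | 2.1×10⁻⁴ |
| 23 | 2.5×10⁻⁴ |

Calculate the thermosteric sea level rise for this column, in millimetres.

Layer 1 at 23 °C → α = 2.5×10⁻⁴ K⁻¹
Layer 2 at 2.1 °C → α = 1×10⁻⁴ K⁻¹
2.5×10⁻⁴ × 220 × 1.6 = 0.08800 m
Layer 2: 880 × 0.18 × 1×10⁻⁴ = 0.01584 m
Δh = 0.08800 + 0.01584 = 0.10384 m ≈ 104 mm

Δh = 104 mm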